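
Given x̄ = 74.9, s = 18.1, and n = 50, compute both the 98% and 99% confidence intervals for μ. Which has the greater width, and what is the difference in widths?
99% CI is wider by 1.41

df = 49
98% CI: t* = 2.405, (68.74, 81.06), width = 2 · t* · s/√n = 12.31
99% CI: t* = 2.680, (68.04, 81.76), width = 2 · t* · s/√n = 13.72

The 99% CI is wider by 13.72 - 12.31 = 1.41.
Higher confidence requires a wider interval.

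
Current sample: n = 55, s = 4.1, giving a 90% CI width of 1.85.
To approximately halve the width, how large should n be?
n ≈ 220

CI width ∝ 1/√n
To reduce width by factor 2, need √n to grow by 2 → need 2² = 4 times as many samples.

Current: n = 55, width = 1.85
New: n = 220, width ≈ 0.91

Width reduced by factor of 1.85/0.91 = 2.03.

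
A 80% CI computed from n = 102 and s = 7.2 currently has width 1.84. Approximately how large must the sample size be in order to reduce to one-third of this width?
n ≈ 918

CI width ∝ 1/√n
To reduce width by factor 3, need √n to grow by 3 → need 3² = 9 times as many samples.

Current: n = 102, width = 1.84
New: n = 918, width ≈ 0.61

Width reduced by factor of 1.84/0.61 = 3.02.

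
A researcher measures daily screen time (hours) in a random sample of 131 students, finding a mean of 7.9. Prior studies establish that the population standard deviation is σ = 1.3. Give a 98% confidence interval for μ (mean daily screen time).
(7.64, 8.16)

z-interval (σ known):
z* = 2.326 for 98% confidence

Margin of error = z* · σ/√n = 2.326 · 1.3/√131 = 0.26

CI: (7.9 - 0.26, 7.9 + 0.26) = (7.64, 8.16)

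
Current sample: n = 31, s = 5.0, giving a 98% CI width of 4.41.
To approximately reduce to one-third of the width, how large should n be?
n ≈ 279

CI width ∝ 1/√n
To reduce width by factor 3, need √n to grow by 3 → need 3² = 9 times as many samples.

Current: n = 31, width = 4.41
New: n = 279, width ≈ 1.40

Width reduced by factor of 4.41/1.40 = 3.15.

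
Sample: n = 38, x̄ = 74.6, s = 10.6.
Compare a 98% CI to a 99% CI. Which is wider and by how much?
99% CI is wider by 0.98

df = 37
98% CI: t* = 2.431, (70.42, 78.78), width = 2 · t* · s/√n = 8.36
99% CI: t* = 2.715, (69.93, 79.27), width = 2 · t* · s/√n = 9.34

The 99% CI is wider by 9.34 - 8.36 = 0.98.
Higher confidence requires a wider interval.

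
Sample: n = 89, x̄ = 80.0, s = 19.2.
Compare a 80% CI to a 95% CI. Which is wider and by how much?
95% CI is wider by 2.84

df = 88
80% CI: t* = 1.291, (77.37, 82.63), width = 2 · t* · s/√n = 5.25
95% CI: t* = 1.987, (75.96, 84.04), width = 2 · t* · s/√n = 8.09

The 95% CI is wider by 8.09 - 5.25 = 2.84.
Higher confidence requires a wider interval.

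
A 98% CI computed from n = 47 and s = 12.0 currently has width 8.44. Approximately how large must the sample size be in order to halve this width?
n ≈ 188

CI width ∝ 1/√n
To reduce width by factor 2, need √n to grow by 2 → need 2² = 4 times as many samples.

Current: n = 47, width = 8.44
New: n = 188, width ≈ 4.11

Width reduced by factor of 8.44/4.11 = 2.05.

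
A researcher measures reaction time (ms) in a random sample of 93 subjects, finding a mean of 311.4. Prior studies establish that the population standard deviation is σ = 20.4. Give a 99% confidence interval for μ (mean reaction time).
(305.95, 316.85)

z-interval (σ known):
z* = 2.576 for 99% confidence

Margin of error = z* · σ/√n = 2.576 · 20.4/√93 = 5.45

CI: (311.4 - 5.45, 311.4 + 5.45) = (305.95, 316.85)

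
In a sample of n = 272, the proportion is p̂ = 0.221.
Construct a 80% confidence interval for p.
(0.189, 0.253)

Proportion CI:
SE = √(p̂(1-p̂)/n) = √(0.221 · 0.779 / 272) = 0.02516

z* = 1.282
Margin = z* · SE = 1.282 · 0.02516 = 0.0323

CI: 0.221 ± 0.0323 = (0.189, 0.253)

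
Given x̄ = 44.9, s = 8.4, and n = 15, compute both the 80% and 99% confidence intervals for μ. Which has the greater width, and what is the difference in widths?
99% CI is wider by 7.08

df = 14
80% CI: t* = 1.345, (41.98, 47.82), width = 2 · t* · s/√n = 5.83
99% CI: t* = 2.977, (38.44, 51.36), width = 2 · t* · s/√n = 12.91

The 99% CI is wider by 12.91 - 5.83 = 7.08.
Higher confidence requires a wider interval.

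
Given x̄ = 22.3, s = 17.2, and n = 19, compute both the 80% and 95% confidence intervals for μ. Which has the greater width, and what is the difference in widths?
95% CI is wider by 6.08

df = 18
80% CI: t* = 1.330, (17.05, 27.55), width = 2 · t* · s/√n = 10.50
95% CI: t* = 2.101, (14.01, 30.59), width = 2 · t* · s/√n = 16.58

The 95% CI is wider by 16.58 - 10.50 = 6.08.
Higher confidence requires a wider interval.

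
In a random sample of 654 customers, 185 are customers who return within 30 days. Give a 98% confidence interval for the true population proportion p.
(0.242, 0.324)

Proportion CI:
p̂ = 185/654 = 0.28287
SE = √(p̂(1-p̂)/n) = √(0.28287 · 0.71713 / 654) = 0.01761

z* = 2.326
Margin = z* · SE = 2.326 · 0.01761 = 0.0410

CI: 0.28287 ± 0.0410 = (0.242, 0.324)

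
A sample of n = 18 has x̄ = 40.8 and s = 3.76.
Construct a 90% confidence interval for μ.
(39.26, 42.34)

t-interval (σ unknown):
df = n - 1 = 17
t* = 1.740 for 90% confidence

Margin of error = t* · s/√n = 1.740 · 3.76/√18 = 1.54

CI: (39.26, 42.34)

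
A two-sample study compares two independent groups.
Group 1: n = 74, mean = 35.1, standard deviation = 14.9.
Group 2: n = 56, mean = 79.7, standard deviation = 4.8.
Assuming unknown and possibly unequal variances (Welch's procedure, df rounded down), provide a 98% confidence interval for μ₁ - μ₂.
(-48.97, -40.23)

Difference: x̄₁ - x̄₂ = -44.60
SE = √(s₁²/n₁ + s₂²/n₂) = √(14.9²/74 + 4.8²/56) = 1.8470
df = 92.10 → 92 (Welch–Satterthwaite, rounded down)
t* = 2.368

CI: -44.60 ± 2.368 · 1.8470 = -44.60 ± 4.37 = (-48.97, -40.23)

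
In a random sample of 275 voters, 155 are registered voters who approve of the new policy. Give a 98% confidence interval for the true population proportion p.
(0.494, 0.633)

Proportion CI:
p̂ = 155/275 = 0.56364
SE = √(p̂(1-p̂)/n) = √(0.56364 · 0.43636 / 275) = 0.02991

z* = 2.326
Margin = z* · SE = 2.326 · 0.02991 = 0.0696

CI: 0.56364 ± 0.0696 = (0.494, 0.633)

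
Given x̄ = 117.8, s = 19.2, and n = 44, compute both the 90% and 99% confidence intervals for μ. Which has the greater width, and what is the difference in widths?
99% CI is wider by 5.87

df = 43
90% CI: t* = 1.681, (112.93, 122.67), width = 2 · t* · s/√n = 9.73
99% CI: t* = 2.695, (110.00, 125.60), width = 2 · t* · s/√n = 15.60

The 99% CI is wider by 15.60 - 9.73 = 5.87.
Higher confidence requires a wider interval.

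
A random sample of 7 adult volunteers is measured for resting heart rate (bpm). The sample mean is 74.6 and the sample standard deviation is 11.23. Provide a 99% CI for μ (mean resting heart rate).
(58.87, 90.33)

t-interval (σ unknown):
df = n - 1 = 6
t* = 3.707 for 99% confidence

Margin of error = t* · s/√n = 3.707 · 11.23/√7 = 15.73

CI: (58.87, 90.33)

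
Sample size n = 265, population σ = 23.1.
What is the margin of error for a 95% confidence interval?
Margin of error = 2.78

Margin of error = z* · σ/√n
= 1.960 · 23.1/√265
= 1.960 · 23.1/16.2788
= 2.78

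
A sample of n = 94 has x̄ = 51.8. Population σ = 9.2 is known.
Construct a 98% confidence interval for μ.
(49.59, 54.01)

z-interval (σ known):
z* = 2.326 for 98% confidence

Margin of error = z* · σ/√n = 2.326 · 9.2/√94 = 2.21

CI: (51.8 - 2.21, 51.8 + 2.21) = (49.59, 54.01)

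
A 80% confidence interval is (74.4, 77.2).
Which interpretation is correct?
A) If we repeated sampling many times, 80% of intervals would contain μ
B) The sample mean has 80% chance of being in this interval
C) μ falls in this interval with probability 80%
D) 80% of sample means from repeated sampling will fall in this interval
A

A) Correct — this is the frequentist long-run coverage interpretation.
B) Wrong — x̄ is observed and sits in the interval by construction.
C) Wrong — μ is fixed; the randomness lives in the interval, not in μ.
D) Wrong — coverage applies to intervals containing μ, not to future x̄ values.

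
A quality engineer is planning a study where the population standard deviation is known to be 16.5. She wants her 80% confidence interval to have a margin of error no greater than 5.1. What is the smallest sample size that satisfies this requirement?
n ≥ 18

For margin E ≤ 5.1:
n ≥ (z* · σ / E)²
n ≥ (1.282 · 16.5 / 5.1)²
n ≥ 17.20

Minimum n = 18 (rounding up)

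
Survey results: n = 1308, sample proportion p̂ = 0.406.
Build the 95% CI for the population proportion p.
(0.379, 0.433)

Proportion CI:
SE = √(p̂(1-p̂)/n) = √(0.406 · 0.594 / 1308) = 0.01358

z* = 1.960
Margin = z* · SE = 1.960 · 0.01358 = 0.0266

CI: 0.406 ± 0.0266 = (0.379, 0.433)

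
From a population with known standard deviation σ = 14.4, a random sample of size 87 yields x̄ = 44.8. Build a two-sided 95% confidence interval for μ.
(41.77, 47.83)

z-interval (σ known):
z* = 1.960 for 95% confidence

Margin of error = z* · σ/√n = 1.960 · 14.4/√87 = 3.03

CI: (44.8 - 3.03, 44.8 + 3.03) = (41.77, 47.83)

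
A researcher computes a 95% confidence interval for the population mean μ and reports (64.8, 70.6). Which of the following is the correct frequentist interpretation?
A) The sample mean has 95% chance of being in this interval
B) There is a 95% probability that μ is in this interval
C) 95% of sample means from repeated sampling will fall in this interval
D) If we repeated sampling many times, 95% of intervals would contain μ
D

A) Wrong — x̄ is observed and sits in the interval by construction.
B) Wrong — μ is fixed; the randomness lives in the interval, not in μ.
C) Wrong — coverage applies to intervals containing μ, not to future x̄ values.
D) Correct — this is the frequentist long-run coverage interpretation.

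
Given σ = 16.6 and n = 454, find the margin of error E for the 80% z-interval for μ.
Margin of error = 1.00

Margin of error = z* · σ/√n
= 1.282 · 16.6/√454
= 1.282 · 16.6/21.3073
= 1.00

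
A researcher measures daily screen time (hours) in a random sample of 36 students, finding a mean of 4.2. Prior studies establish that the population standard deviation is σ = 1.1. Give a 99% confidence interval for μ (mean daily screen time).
(3.73, 4.67)

z-interval (σ known):
z* = 2.576 for 99% confidence

Margin of error = z* · σ/√n = 2.576 · 1.1/√36 = 0.47

CI: (4.2 - 0.47, 4.2 + 0.47) = (3.73, 4.67)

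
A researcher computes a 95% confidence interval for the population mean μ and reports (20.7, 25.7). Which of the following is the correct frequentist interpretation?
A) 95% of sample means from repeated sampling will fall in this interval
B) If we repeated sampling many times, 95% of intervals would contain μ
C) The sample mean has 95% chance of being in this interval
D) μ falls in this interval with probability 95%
B

A) Wrong — coverage applies to intervals containing μ, not to future x̄ values.
B) Correct — this is the frequentist long-run coverage interpretation.
C) Wrong — x̄ is observed and sits in the interval by construction.
D) Wrong — μ is fixed; the randomness lives in the interval, not in μ.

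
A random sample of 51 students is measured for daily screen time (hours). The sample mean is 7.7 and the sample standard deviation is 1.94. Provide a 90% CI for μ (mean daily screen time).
(7.24, 8.16)

t-interval (σ unknown):
df = n - 1 = 50
t* = 1.676 for 90% confidence

Margin of error = t* · s/√n = 1.676 · 1.94/√51 = 0.46

CI: (7.24, 8.16)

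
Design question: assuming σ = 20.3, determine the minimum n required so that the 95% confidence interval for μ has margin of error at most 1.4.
n ≥ 808

For margin E ≤ 1.4:
n ≥ (z* · σ / E)²
n ≥ (1.960 · 20.3 / 1.4)²
n ≥ 807.70

Minimum n = 808 (rounding up)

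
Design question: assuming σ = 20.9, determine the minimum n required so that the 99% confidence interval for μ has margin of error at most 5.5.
n ≥ 96

For margin E ≤ 5.5:
n ≥ (z* · σ / E)²
n ≥ (2.576 · 20.9 / 5.5)²
n ≥ 95.82

Minimum n = 96 (rounding up)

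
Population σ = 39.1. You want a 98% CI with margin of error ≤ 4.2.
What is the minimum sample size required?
n ≥ 469

For margin E ≤ 4.2:
n ≥ (z* · σ / E)²
n ≥ (2.326 · 39.1 / 4.2)²
n ≥ 468.89

Minimum n = 469 (rounding up)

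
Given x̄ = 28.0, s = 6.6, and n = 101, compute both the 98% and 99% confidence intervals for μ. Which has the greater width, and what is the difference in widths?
99% CI is wider by 0.35

df = 100
98% CI: t* = 2.364, (26.45, 29.55), width = 2 · t* · s/√n = 3.10
99% CI: t* = 2.626, (26.28, 29.72), width = 2 · t* · s/√n = 3.45

The 99% CI is wider by 3.45 - 3.10 = 0.35.
Higher confidence requires a wider interval.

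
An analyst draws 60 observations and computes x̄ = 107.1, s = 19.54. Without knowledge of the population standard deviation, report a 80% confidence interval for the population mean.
(103.83, 110.37)

t-interval (σ unknown):
df = n - 1 = 59
t* = 1.296 for 80% confidence

Margin of error = t* · s/√n = 1.296 · 19.54/√60 = 3.27

CI: (103.83, 110.37)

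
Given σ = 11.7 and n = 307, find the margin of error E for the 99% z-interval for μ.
Margin of error = 1.72

Margin of error = z* · σ/√n
= 2.576 · 11.7/√307
= 2.576 · 11.7/17.5214
= 1.72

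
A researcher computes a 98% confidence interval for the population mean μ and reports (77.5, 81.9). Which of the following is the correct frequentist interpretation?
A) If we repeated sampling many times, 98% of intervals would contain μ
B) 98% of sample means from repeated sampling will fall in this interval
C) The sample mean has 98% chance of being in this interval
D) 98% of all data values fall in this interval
A

A) Correct — this is the frequentist long-run coverage interpretation.
B) Wrong — coverage applies to intervals containing μ, not to future x̄ values.
C) Wrong — x̄ is observed and sits in the interval by construction.
D) Wrong — a CI is about the parameter μ, not individual data values.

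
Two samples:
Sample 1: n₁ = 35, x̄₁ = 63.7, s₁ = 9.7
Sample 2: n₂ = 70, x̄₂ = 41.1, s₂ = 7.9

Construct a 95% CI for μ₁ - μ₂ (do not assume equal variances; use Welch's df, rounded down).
(18.81, 26.39)

Difference: x̄₁ - x̄₂ = 22.60
SE = √(s₁²/n₁ + s₂²/n₂) = √(9.7²/35 + 7.9²/70) = 1.8921
df = 57.19 → 57 (Welch–Satterthwaite, rounded down)
t* = 2.002

CI: 22.60 ± 2.002 · 1.8921 = 22.60 ± 3.79 = (18.81, 26.39)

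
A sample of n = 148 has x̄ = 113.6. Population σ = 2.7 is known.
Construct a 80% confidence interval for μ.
(113.32, 113.88)

z-interval (σ known):
z* = 1.282 for 80% confidence

Margin of error = z* · σ/√n = 1.282 · 2.7/√148 = 0.28

CI: (113.6 - 0.28, 113.6 + 0.28) = (113.32, 113.88)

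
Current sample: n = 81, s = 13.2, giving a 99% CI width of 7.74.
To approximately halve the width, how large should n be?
n ≈ 324

CI width ∝ 1/√n
To reduce width by factor 2, need √n to grow by 2 → need 2² = 4 times as many samples.

Current: n = 81, width = 7.74
New: n = 324, width ≈ 3.80

Width reduced by factor of 7.74/3.80 = 2.04.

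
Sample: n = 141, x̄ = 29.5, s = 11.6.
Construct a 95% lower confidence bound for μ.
μ ≥ 27.88

Lower bound (one-sided):
t* = 1.656 (one-sided for 95%)
Lower bound = x̄ - t* · s/√n = 29.5 - 1.656 · 11.6/√141 = 27.88

We are 95% confident that μ ≥ 27.88.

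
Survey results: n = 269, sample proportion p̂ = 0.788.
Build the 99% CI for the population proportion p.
(0.724, 0.852)

Proportion CI:
SE = √(p̂(1-p̂)/n) = √(0.788 · 0.212 / 269) = 0.02492

z* = 2.576
Margin = z* · SE = 2.576 · 0.02492 = 0.0642

CI: 0.788 ± 0.0642 = (0.724, 0.852)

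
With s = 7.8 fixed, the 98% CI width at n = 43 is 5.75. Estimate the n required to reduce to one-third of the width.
n ≈ 387

CI width ∝ 1/√n
To reduce width by factor 3, need √n to grow by 3 → need 3² = 9 times as many samples.

Current: n = 43, width = 5.75
New: n = 387, width ≈ 1.85

Width reduced by factor of 5.75/1.85 = 3.11.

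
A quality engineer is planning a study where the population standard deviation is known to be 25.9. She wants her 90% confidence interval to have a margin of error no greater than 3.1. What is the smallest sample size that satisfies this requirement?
n ≥ 189

For margin E ≤ 3.1:
n ≥ (z* · σ / E)²
n ≥ (1.645 · 25.9 / 3.1)²
n ≥ 188.89

Minimum n = 189 (rounding up)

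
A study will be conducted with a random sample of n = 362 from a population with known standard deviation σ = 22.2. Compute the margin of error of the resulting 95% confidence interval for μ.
Margin of error = 2.29

Margin of error = z* · σ/√n
= 1.960 · 22.2/√362
= 1.960 · 22.2/19.0263
= 2.29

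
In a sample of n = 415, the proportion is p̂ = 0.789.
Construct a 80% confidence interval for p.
(0.763, 0.815)

Proportion CI:
SE = √(p̂(1-p̂)/n) = √(0.789 · 0.211 / 415) = 0.02003

z* = 1.282
Margin = z* · SE = 1.282 · 0.02003 = 0.0257

CI: 0.789 ± 0.0257 = (0.763, 0.815)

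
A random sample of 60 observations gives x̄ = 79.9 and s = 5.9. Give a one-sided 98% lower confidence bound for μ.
μ ≥ 78.30

Lower bound (one-sided):
t* = 2.100 (one-sided for 98%)
Lower bound = x̄ - t* · s/√n = 79.9 - 2.100 · 5.9/√60 = 78.30

We are 98% confident that μ ≥ 78.30.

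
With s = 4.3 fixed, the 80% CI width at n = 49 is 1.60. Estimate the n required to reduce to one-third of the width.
n ≈ 441

CI width ∝ 1/√n
To reduce width by factor 3, need √n to grow by 3 → need 3² = 9 times as many samples.

Current: n = 49, width = 1.60
New: n = 441, width ≈ 0.53

Width reduced by factor of 1.60/0.53 = 3.02.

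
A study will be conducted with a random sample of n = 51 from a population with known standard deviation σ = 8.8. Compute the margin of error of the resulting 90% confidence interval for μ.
Margin of error = 2.03

Margin of error = z* · σ/√n
= 1.645 · 8.8/√51
= 1.645 · 8.8/7.1414
= 2.03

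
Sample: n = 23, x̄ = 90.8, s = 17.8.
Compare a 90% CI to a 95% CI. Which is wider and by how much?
95% CI is wider by 2.65

df = 22
90% CI: t* = 1.717, (84.43, 97.17), width = 2 · t* · s/√n = 12.75
95% CI: t* = 2.074, (83.10, 98.50), width = 2 · t* · s/√n = 15.40

The 95% CI is wider by 15.40 - 12.75 = 2.65.
Higher confidence requires a wider interval.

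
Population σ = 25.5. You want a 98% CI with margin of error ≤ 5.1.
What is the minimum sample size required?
n ≥ 136

For margin E ≤ 5.1:
n ≥ (z* · σ / E)²
n ≥ (2.326 · 25.5 / 5.1)²
n ≥ 135.26

Minimum n = 136 (rounding up)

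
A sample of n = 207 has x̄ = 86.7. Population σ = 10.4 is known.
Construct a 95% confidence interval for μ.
(85.28, 88.12)

z-interval (σ known):
z* = 1.960 for 95% confidence

Margin of error = z* · σ/√n = 1.960 · 10.4/√207 = 1.42

CI: (86.7 - 1.42, 86.7 + 1.42) = (85.28, 88.12)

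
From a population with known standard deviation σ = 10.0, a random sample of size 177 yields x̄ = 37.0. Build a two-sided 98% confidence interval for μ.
(35.25, 38.75)

z-interval (σ known):
z* = 2.326 for 98% confidence

Margin of error = z* · σ/√n = 2.326 · 10.0/√177 = 1.75

CI: (37.0 - 1.75, 37.0 + 1.75) = (35.25, 38.75)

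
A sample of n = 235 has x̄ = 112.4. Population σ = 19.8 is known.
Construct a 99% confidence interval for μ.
(109.07, 115.73)

z-interval (σ known):
z* = 2.576 for 99% confidence

Margin of error = z* · σ/√n = 2.576 · 19.8/√235 = 3.33

CI: (112.4 - 3.33, 112.4 + 3.33) = (109.07, 115.73)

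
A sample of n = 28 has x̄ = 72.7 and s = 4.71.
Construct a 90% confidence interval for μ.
(71.18, 74.22)

t-interval (σ unknown):
df = n - 1 = 27
t* = 1.703 for 90% confidence

Margin of error = t* · s/√n = 1.703 · 4.71/√28 = 1.52

CI: (71.18, 74.22)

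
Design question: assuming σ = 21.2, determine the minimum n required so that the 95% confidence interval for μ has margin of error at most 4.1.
n ≥ 103

For margin E ≤ 4.1:
n ≥ (z* · σ / E)²
n ≥ (1.960 · 21.2 / 4.1)²
n ≥ 102.71

Minimum n = 103 (rounding up)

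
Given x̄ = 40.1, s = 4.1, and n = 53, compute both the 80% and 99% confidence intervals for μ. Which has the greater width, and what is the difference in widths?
99% CI is wider by 1.55

df = 52
80% CI: t* = 1.298, (39.37, 40.83), width = 2 · t* · s/√n = 1.46
99% CI: t* = 2.674, (38.59, 41.61), width = 2 · t* · s/√n = 3.01

The 99% CI is wider by 3.01 - 1.46 = 1.55.
Higher confidence requires a wider interval.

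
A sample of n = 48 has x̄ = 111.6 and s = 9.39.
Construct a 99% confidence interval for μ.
(107.96, 115.24)

t-interval (σ unknown):
df = n - 1 = 47
t* = 2.685 for 99% confidence

Margin of error = t* · s/√n = 2.685 · 9.39/√48 = 3.64

CI: (107.96, 115.24)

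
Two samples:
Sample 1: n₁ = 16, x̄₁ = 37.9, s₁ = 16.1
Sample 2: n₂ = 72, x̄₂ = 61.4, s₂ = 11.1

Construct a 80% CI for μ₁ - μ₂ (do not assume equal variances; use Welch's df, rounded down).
(-29.13, -17.87)

Difference: x̄₁ - x̄₂ = -23.50
SE = √(s₁²/n₁ + s₂²/n₂) = √(16.1²/16 + 11.1²/72) = 4.2322
df = 18.29 → 18 (Welch–Satterthwaite, rounded down)
t* = 1.330

CI: -23.50 ± 1.330 · 4.2322 = -23.50 ± 5.63 = (-29.13, -17.87)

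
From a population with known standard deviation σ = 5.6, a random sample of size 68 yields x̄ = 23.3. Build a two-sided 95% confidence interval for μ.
(21.97, 24.63)

z-interval (σ known):
z* = 1.960 for 95% confidence

Margin of error = z* · σ/√n = 1.960 · 5.6/√68 = 1.33

CI: (23.3 - 1.33, 23.3 + 1.33) = (21.97, 24.63)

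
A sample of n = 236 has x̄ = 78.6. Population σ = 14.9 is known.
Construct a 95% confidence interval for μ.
(76.70, 80.50)

z-interval (σ known):
z* = 1.960 for 95% confidence

Margin of error = z* · σ/√n = 1.960 · 14.9/√236 = 1.90

CI: (78.6 - 1.90, 78.6 + 1.90) = (76.70, 80.50)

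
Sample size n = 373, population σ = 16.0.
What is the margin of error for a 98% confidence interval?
Margin of error = 1.93

Margin of error = z* · σ/√n
= 2.326 · 16.0/√373
= 2.326 · 16.0/19.3132
= 1.93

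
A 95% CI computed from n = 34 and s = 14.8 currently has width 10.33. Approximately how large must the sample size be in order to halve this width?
n ≈ 136

CI width ∝ 1/√n
To reduce width by factor 2, need √n to grow by 2 → need 2² = 4 times as many samples.

Current: n = 34, width = 10.33
New: n = 136, width ≈ 5.02

Width reduced by factor of 10.33/5.02 = 2.06.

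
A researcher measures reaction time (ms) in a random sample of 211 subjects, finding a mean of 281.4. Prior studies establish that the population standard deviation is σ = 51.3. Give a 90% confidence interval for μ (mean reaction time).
(275.59, 287.21)

z-interval (σ known):
z* = 1.645 for 90% confidence

Margin of error = z* · σ/√n = 1.645 · 51.3/√211 = 5.81

CI: (281.4 - 5.81, 281.4 + 5.81) = (275.59, 287.21)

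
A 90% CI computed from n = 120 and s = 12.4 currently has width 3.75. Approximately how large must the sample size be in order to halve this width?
n ≈ 480

CI width ∝ 1/√n
To reduce width by factor 2, need √n to grow by 2 → need 2² = 4 times as many samples.

Current: n = 120, width = 3.75
New: n = 480, width ≈ 1.87

Width reduced by factor of 3.75/1.87 = 2.01.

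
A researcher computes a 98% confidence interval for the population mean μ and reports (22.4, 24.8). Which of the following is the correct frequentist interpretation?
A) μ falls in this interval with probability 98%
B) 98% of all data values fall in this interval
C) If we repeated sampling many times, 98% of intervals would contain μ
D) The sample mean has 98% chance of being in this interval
C

A) Wrong — μ is fixed; the randomness lives in the interval, not in μ.
B) Wrong — a CI is about the parameter μ, not individual data values.
C) Correct — this is the frequentist long-run coverage interpretation.
D) Wrong — x̄ is observed and sits in the interval by construction.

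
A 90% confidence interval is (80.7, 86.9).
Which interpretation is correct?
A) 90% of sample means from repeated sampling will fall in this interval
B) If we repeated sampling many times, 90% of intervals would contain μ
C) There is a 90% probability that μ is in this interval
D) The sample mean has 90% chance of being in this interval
B

A) Wrong — coverage applies to intervals containing μ, not to future x̄ values.
B) Correct — this is the frequentist long-run coverage interpretation.
C) Wrong — μ is fixed; the randomness lives in the interval, not in μ.
D) Wrong — x̄ is observed and sits in the interval by construction.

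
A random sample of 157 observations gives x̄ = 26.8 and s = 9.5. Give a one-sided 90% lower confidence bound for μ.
μ ≥ 25.82

Lower bound (one-sided):
t* = 1.287 (one-sided for 90%)
Lower bound = x̄ - t* · s/√n = 26.8 - 1.287 · 9.5/√157 = 25.82

We are 90% confident that μ ≥ 25.82.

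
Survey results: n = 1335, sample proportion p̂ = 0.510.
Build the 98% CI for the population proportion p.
(0.478, 0.542)

Proportion CI:
SE = √(p̂(1-p̂)/n) = √(0.510 · 0.490 / 1335) = 0.01368

z* = 2.326
Margin = z* · SE = 2.326 · 0.01368 = 0.0318

CI: 0.510 ± 0.0318 = (0.478, 0.542)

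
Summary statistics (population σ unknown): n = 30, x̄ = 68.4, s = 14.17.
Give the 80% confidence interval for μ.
(65.01, 71.79)

t-interval (σ unknown):
df = n - 1 = 29
t* = 1.311 for 80% confidence

Margin of error = t* · s/√n = 1.311 · 14.17/√30 = 3.39

CI: (65.01, 71.79)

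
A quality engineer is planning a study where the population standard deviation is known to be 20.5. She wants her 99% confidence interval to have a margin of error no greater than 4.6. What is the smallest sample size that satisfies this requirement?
n ≥ 132

For margin E ≤ 4.6:
n ≥ (z* · σ / E)²
n ≥ (2.576 · 20.5 / 4.6)²
n ≥ 131.79

Minimum n = 132 (rounding up)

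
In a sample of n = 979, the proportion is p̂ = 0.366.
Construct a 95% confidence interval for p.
(0.336, 0.396)

Proportion CI:
SE = √(p̂(1-p̂)/n) = √(0.366 · 0.634 / 979) = 0.01540

z* = 1.960
Margin = z* · SE = 1.960 · 0.01540 = 0.0302

CI: 0.366 ± 0.0302 = (0.336, 0.396)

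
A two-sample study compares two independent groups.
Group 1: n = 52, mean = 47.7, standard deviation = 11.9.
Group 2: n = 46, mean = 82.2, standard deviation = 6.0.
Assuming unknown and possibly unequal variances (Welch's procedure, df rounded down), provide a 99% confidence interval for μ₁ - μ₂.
(-39.45, -29.55)

Difference: x̄₁ - x̄₂ = -34.50
SE = √(s₁²/n₁ + s₂²/n₂) = √(11.9²/52 + 6.0²/46) = 1.8724
df = 77.29 → 77 (Welch–Satterthwaite, rounded down)
t* = 2.641

CI: -34.50 ± 2.641 · 1.8724 = -34.50 ± 4.95 = (-39.45, -29.55)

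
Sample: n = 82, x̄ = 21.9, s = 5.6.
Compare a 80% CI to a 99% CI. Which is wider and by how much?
99% CI is wider by 1.66

df = 81
80% CI: t* = 1.292, (21.10, 22.70), width = 2 · t* · s/√n = 1.60
99% CI: t* = 2.638, (20.27, 23.53), width = 2 · t* · s/√n = 3.26

The 99% CI is wider by 3.26 - 1.60 = 1.66.
Higher confidence requires a wider interval.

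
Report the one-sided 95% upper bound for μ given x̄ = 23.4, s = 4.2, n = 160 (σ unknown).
μ ≤ 23.95

Upper bound (one-sided):
t* = 1.654 (one-sided for 95%)
Upper bound = x̄ + t* · s/√n = 23.4 + 1.654 · 4.2/√160 = 23.95

We are 95% confident that μ ≤ 23.95.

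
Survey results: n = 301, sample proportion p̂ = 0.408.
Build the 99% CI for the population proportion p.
(0.335, 0.481)

Proportion CI:
SE = √(p̂(1-p̂)/n) = √(0.408 · 0.592 / 301) = 0.02833

z* = 2.576
Margin = z* · SE = 2.576 · 0.02833 = 0.0730

CI: 0.408 ± 0.0730 = (0.335, 0.481)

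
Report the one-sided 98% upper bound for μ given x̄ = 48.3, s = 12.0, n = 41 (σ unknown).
μ ≤ 52.28

Upper bound (one-sided):
t* = 2.123 (one-sided for 98%)
Upper bound = x̄ + t* · s/√n = 48.3 + 2.123 · 12.0/√41 = 52.28

We are 98% confident that μ ≤ 52.28.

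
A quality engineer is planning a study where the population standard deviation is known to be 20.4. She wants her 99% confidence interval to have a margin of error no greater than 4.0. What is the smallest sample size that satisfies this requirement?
n ≥ 173

For margin E ≤ 4.0:
n ≥ (z* · σ / E)²
n ≥ (2.576 · 20.4 / 4.0)²
n ≥ 172.60

Minimum n = 173 (rounding up)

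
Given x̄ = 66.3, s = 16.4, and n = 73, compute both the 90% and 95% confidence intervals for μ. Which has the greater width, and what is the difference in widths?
95% CI is wider by 1.25

df = 72
90% CI: t* = 1.666, (63.10, 69.50), width = 2 · t* · s/√n = 6.40
95% CI: t* = 1.993, (62.47, 70.13), width = 2 · t* · s/√n = 7.65

The 95% CI is wider by 7.65 - 6.40 = 1.25.
Higher confidence requires a wider interval.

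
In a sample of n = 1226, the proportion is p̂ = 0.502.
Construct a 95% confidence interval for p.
(0.474, 0.530)

Proportion CI:
SE = √(p̂(1-p̂)/n) = √(0.502 · 0.498 / 1226) = 0.01428

z* = 1.960
Margin = z* · SE = 1.960 · 0.01428 = 0.0280

CI: 0.502 ± 0.0280 = (0.474, 0.530)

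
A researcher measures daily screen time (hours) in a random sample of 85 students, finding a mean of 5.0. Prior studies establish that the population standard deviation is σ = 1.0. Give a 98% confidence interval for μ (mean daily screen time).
(4.75, 5.25)

z-interval (σ known):
z* = 2.326 for 98% confidence

Margin of error = z* · σ/√n = 2.326 · 1.0/√85 = 0.25

CI: (5.0 - 0.25, 5.0 + 0.25) = (4.75, 5.25)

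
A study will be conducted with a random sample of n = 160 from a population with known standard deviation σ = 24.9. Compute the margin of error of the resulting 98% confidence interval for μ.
Margin of error = 4.58

Margin of error = z* · σ/√n
= 2.326 · 24.9/√160
= 2.326 · 24.9/12.6491
= 4.58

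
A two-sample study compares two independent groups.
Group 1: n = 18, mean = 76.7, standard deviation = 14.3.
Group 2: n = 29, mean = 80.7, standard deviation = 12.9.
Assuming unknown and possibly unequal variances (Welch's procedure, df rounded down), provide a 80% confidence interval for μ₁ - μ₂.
(-9.41, 1.41)

Difference: x̄₁ - x̄₂ = -4.00
SE = √(s₁²/n₁ + s₂²/n₂) = √(14.3²/18 + 12.9²/29) = 4.1351
df = 33.35 → 33 (Welch–Satterthwaite, rounded down)
t* = 1.308

CI: -4.00 ± 1.308 · 4.1351 = -4.00 ± 5.41 = (-9.41, 1.41)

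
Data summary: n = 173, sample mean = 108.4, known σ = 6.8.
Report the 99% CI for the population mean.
(107.07, 109.73)

z-interval (σ known):
z* = 2.576 for 99% confidence

Margin of error = z* · σ/√n = 2.576 · 6.8/√173 = 1.33

CI: (108.4 - 1.33, 108.4 + 1.33) = (107.07, 109.73)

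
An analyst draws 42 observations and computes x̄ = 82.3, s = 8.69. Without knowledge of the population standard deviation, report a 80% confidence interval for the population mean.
(80.55, 84.05)

t-interval (σ unknown):
df = n - 1 = 41
t* = 1.303 for 80% confidence

Margin of error = t* · s/√n = 1.303 · 8.69/√42 = 1.75

CI: (80.55, 84.05)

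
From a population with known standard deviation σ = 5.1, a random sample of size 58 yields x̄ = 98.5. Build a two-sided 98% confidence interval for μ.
(96.94, 100.06)

z-interval (σ known):
z* = 2.326 for 98% confidence

Margin of error = z* · σ/√n = 2.326 · 5.1/√58 = 1.56

CI: (98.5 - 1.56, 98.5 + 1.56) = (96.94, 100.06)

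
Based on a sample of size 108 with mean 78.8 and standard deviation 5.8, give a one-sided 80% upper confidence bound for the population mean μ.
μ ≤ 79.27

Upper bound (one-sided):
t* = 0.845 (one-sided for 80%)
Upper bound = x̄ + t* · s/√n = 78.8 + 0.845 · 5.8/√108 = 79.27

We are 80% confident that μ ≤ 79.27.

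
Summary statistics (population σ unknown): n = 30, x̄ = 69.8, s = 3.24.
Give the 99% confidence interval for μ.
(68.17, 71.43)

t-interval (σ unknown):
df = n - 1 = 29
t* = 2.756 for 99% confidence

Margin of error = t* · s/√n = 2.756 · 3.24/√30 = 1.63

CI: (68.17, 71.43)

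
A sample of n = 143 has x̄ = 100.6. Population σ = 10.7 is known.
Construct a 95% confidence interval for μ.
(98.85, 102.35)

z-interval (σ known):
z* = 1.960 for 95% confidence

Margin of error = z* · σ/√n = 1.960 · 10.7/√143 = 1.75

CI: (100.6 - 1.75, 100.6 + 1.75) = (98.85, 102.35)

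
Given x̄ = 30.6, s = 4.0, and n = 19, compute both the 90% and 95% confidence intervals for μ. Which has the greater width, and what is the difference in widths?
95% CI is wider by 0.68

df = 18
90% CI: t* = 1.734, (29.01, 32.19), width = 2 · t* · s/√n = 3.18
95% CI: t* = 2.101, (28.67, 32.53), width = 2 · t* · s/√n = 3.86

The 95% CI is wider by 3.86 - 3.18 = 0.68.
Higher confidence requires a wider interval.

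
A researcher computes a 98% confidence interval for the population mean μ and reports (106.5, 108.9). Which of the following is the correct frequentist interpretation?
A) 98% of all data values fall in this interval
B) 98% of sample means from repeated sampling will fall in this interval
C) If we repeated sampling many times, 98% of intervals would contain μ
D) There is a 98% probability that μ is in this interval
C

A) Wrong — a CI is about the parameter μ, not individual data values.
B) Wrong — coverage applies to intervals containing μ, not to future x̄ values.
C) Correct — this is the frequentist long-run coverage interpretation.
D) Wrong — μ is fixed; the randomness lives in the interval, not in μ.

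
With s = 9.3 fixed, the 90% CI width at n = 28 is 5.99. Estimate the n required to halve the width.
n ≈ 112

CI width ∝ 1/√n
To reduce width by factor 2, need √n to grow by 2 → need 2² = 4 times as many samples.

Current: n = 28, width = 5.99
New: n = 112, width ≈ 2.92

Width reduced by factor of 5.99/2.92 = 2.05.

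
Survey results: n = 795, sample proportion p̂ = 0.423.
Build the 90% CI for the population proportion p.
(0.394, 0.452)

Proportion CI:
SE = √(p̂(1-p̂)/n) = √(0.423 · 0.577 / 795) = 0.01752

z* = 1.645
Margin = z* · SE = 1.645 · 0.01752 = 0.0288

CI: 0.423 ± 0.0288 = (0.394, 0.452)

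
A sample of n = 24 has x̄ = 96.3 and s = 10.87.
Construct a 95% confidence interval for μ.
(91.71, 100.89)

t-interval (σ unknown):
df = n - 1 = 23
t* = 2.069 for 95% confidence

Margin of error = t* · s/√n = 2.069 · 10.87/√24 = 4.59

CI: (91.71, 100.89)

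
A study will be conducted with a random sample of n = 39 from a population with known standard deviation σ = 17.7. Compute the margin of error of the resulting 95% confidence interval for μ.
Margin of error = 5.56

Margin of error = z* · σ/√n
= 1.960 · 17.7/√39
= 1.960 · 17.7/6.2450
= 5.56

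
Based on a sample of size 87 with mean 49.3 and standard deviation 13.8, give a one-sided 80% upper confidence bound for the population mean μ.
μ ≤ 50.55

Upper bound (one-sided):
t* = 0.846 (one-sided for 80%)
Upper bound = x̄ + t* · s/√n = 49.3 + 0.846 · 13.8/√87 = 50.55

We are 80% confident that μ ≤ 50.55.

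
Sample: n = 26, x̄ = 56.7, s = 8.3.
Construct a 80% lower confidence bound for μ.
μ ≥ 55.31

Lower bound (one-sided):
t* = 0.856 (one-sided for 80%)
Lower bound = x̄ - t* · s/√n = 56.7 - 0.856 · 8.3/√26 = 55.31

We are 80% confident that μ ≥ 55.31.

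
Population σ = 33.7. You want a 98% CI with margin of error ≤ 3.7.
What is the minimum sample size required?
n ≥ 449

For margin E ≤ 3.7:
n ≥ (z* · σ / E)²
n ≥ (2.326 · 33.7 / 3.7)²
n ≥ 448.82

Minimum n = 449 (rounding up)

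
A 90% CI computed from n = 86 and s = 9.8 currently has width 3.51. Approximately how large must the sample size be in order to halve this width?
n ≈ 344

CI width ∝ 1/√n
To reduce width by factor 2, need √n to grow by 2 → need 2² = 4 times as many samples.

Current: n = 86, width = 3.51
New: n = 344, width ≈ 1.74

Width reduced by factor of 3.51/1.74 = 2.02.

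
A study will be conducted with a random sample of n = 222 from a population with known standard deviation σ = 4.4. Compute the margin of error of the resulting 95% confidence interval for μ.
Margin of error = 0.58

Margin of error = z* · σ/√n
= 1.960 · 4.4/√222
= 1.960 · 4.4/14.8997
= 0.58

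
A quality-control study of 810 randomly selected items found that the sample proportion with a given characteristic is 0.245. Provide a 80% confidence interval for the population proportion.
(0.226, 0.264)

Proportion CI:
SE = √(p̂(1-p̂)/n) = √(0.245 · 0.755 / 810) = 0.01511

z* = 1.282
Margin = z* · SE = 1.282 · 0.01511 = 0.0194

CI: 0.245 ± 0.0194 = (0.226, 0.264)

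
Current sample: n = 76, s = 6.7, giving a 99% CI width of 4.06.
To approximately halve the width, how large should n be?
n ≈ 304

CI width ∝ 1/√n
To reduce width by factor 2, need √n to grow by 2 → need 2² = 4 times as many samples.

Current: n = 76, width = 4.06
New: n = 304, width ≈ 1.99

Width reduced by factor of 4.06/1.99 = 2.04.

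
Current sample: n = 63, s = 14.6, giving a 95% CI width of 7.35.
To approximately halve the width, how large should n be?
n ≈ 252

CI width ∝ 1/√n
To reduce width by factor 2, need √n to grow by 2 → need 2² = 4 times as many samples.

Current: n = 63, width = 7.35
New: n = 252, width ≈ 3.62

Width reduced by factor of 7.35/3.62 = 2.03.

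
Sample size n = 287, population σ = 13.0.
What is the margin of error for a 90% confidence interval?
Margin of error = 1.26

Margin of error = z* · σ/√n
= 1.645 · 13.0/√287
= 1.645 · 13.0/16.9411
= 1.26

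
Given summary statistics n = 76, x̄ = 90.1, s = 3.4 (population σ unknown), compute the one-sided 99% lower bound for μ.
μ ≥ 89.17

Lower bound (one-sided):
t* = 2.377 (one-sided for 99%)
Lower bound = x̄ - t* · s/√n = 90.1 - 2.377 · 3.4/√76 = 89.17

We are 99% confident that μ ≥ 89.17.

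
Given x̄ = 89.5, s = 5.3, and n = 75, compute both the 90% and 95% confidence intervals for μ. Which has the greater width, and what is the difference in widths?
95% CI is wider by 0.40

df = 74
90% CI: t* = 1.666, (88.48, 90.52), width = 2 · t* · s/√n = 2.04
95% CI: t* = 1.993, (88.28, 90.72), width = 2 · t* · s/√n = 2.44

The 95% CI is wider by 2.44 - 2.04 = 0.40.
Higher confidence requires a wider interval.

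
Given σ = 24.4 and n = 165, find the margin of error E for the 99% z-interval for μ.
Margin of error = 4.89

Margin of error = z* · σ/√n
= 2.576 · 24.4/√165
= 2.576 · 24.4/12.8452
= 4.89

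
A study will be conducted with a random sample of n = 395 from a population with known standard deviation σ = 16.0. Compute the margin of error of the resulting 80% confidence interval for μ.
Margin of error = 1.03

Margin of error = z* · σ/√n
= 1.282 · 16.0/√395
= 1.282 · 16.0/19.8746
= 1.03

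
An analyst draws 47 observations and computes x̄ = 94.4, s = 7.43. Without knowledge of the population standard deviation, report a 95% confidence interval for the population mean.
(92.22, 96.58)

t-interval (σ unknown):
df = n - 1 = 46
t* = 2.013 for 95% confidence

Margin of error = t* · s/√n = 2.013 · 7.43/√47 = 2.18

CI: (92.22, 96.58)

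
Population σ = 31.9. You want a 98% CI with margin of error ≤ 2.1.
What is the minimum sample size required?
n ≥ 1249

For margin E ≤ 2.1:
n ≥ (z* · σ / E)²
n ≥ (2.326 · 31.9 / 2.1)²
n ≥ 1248.42

Minimum n = 1249 (rounding up)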